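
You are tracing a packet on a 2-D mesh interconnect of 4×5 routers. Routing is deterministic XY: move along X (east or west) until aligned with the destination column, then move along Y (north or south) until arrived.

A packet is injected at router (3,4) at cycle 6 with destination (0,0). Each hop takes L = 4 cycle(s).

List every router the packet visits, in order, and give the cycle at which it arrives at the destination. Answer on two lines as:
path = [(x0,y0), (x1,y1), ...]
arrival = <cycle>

  0. router=(3,4) cycle=6 (inject)
  1. router=(2,4) cycle=10 dir=W
  2. router=(1,4) cycle=14 dir=W
  3. router=(0,4) cycle=18 dir=W
  4. router=(0,3) cycle=22 dir=S
  5. router=(0,2) cycle=26 dir=S
  6. router=(0,1) cycle=30 dir=S
  7. router=(0,0) cycle=34 dir=S

path = [(3,4), (2,4), (1,4), (0,4), (0,3), (0,2), (0,1), (0,0)]
arrival = 34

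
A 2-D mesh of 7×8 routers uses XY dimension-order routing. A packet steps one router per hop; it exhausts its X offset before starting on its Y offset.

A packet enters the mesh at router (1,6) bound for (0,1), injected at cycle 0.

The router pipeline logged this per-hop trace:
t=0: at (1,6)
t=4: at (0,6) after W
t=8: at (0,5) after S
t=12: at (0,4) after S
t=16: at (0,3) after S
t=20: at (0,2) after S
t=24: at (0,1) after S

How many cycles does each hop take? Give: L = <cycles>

L = 4

Δcyc across hop 0→1: 4 − 0 = 4.
That increment is L by definition: L = 4.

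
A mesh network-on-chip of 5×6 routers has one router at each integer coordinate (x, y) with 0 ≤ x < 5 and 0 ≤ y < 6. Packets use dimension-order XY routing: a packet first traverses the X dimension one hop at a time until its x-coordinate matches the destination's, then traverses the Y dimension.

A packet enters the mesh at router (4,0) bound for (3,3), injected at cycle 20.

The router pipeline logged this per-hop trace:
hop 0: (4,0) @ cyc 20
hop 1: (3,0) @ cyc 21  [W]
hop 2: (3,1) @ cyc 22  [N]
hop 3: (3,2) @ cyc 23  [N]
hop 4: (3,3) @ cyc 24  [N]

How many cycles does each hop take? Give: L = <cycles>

Δcyc across hop 0→1: 21 − 20 = 1.
Each hop adds L, hence L = 1.

L = 1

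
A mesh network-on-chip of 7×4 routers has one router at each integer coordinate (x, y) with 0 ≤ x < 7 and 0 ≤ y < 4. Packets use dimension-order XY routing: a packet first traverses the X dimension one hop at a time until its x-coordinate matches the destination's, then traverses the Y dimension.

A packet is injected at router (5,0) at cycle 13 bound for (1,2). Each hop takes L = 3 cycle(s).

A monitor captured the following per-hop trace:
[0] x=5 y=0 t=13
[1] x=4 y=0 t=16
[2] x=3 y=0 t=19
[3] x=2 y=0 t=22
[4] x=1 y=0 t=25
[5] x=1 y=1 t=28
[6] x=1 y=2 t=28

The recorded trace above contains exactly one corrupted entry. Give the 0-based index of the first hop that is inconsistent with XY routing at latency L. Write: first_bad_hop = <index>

[1] (-1,+0) / 3c ⇒ ok
[2] (-1,+0) / 3c ⇒ ok
[3] (-1,+0) / 3c ⇒ ok
[4] (-1,+0) / 3c ⇒ ok
[5] (+0,+1) / 3c ⇒ ok
[6] (+0,+1) / 0c ⇒ BAD: Δcyc=0≠L

first_bad_hop = 6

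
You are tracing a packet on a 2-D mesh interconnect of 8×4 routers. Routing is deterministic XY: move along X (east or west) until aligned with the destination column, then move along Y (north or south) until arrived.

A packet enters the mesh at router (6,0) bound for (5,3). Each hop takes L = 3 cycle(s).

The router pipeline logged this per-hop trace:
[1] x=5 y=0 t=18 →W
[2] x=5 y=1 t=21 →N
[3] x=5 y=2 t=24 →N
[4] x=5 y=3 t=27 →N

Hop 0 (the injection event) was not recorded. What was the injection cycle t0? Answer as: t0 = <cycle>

t0 = 15

Hop 1 reached at cycle 18; hop k is at t0 + k·L.
Subtract one hop: t0 = 18 − 3 = 15.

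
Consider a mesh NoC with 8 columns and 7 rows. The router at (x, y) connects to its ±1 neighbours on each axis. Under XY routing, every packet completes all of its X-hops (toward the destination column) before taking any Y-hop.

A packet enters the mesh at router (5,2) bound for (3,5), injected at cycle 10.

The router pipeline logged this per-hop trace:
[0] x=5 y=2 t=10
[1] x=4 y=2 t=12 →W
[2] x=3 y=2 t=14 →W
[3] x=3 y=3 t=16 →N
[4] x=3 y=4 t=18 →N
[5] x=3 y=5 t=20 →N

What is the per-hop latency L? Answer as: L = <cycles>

L = 2

cyc[1] − cyc[0] = 12 − 10 = 2.
Per-hop latency L = Δcyc = 2.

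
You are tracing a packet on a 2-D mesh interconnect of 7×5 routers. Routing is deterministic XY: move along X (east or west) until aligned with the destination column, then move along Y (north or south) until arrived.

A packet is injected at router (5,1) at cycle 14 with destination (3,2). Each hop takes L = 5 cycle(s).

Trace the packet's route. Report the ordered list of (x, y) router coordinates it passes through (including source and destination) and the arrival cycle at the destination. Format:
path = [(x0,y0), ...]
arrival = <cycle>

path = [(5,1), (4,1), (3,1), (3,2)]
arrival = 29

[0] x=5 y=1 t=14
[1] x=4 y=1 t=19 →W
[2] x=3 y=1 t=24 →W
[3] x=3 y=2 t=29 →N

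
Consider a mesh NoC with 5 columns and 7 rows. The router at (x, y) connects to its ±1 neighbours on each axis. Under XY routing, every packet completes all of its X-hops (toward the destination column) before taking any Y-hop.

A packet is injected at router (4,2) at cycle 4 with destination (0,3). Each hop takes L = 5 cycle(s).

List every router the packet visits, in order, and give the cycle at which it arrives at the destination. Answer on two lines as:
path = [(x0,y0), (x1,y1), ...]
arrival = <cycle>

[0] x=4 y=2 t=4
[1] x=3 y=2 t=9 →W
[2] x=2 y=2 t=14 →W
[3] x=1 y=2 t=19 →W
[4] x=0 y=2 t=24 →W
[5] x=0 y=3 t=29 →N

path = [(4,2), (3,2), (2,2), (1,2), (0,2), (0,3)]
arrival = 29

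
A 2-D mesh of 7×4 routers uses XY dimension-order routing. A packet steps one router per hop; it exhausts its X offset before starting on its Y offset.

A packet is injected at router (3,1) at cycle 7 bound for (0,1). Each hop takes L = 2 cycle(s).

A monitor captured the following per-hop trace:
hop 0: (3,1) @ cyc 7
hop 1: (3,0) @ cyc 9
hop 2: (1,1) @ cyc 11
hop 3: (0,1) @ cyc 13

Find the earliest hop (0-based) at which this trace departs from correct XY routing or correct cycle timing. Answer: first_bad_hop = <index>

[1] (+0,-1) / 2c ⇒ BAD: Y-move but x=3≠0

first_bad_hop = 1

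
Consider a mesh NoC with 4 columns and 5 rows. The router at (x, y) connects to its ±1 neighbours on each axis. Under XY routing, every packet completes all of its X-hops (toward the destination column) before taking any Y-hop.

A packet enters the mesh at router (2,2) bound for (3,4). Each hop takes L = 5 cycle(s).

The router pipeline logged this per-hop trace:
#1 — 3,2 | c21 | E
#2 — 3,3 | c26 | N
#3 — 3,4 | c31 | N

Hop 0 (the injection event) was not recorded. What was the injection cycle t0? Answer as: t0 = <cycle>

Hop 1 reached at cycle 21; hop k is at t0 + k·L.
t0 = cyc[1] − L = 21 − 5 = 16.

t0 = 16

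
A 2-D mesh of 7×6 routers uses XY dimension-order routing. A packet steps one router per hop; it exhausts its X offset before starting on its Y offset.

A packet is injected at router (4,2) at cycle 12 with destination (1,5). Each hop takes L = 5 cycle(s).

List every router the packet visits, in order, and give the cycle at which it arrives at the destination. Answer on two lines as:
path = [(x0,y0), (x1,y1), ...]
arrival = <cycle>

path = [(4,2), (3,2), (2,2), (1,2), (1,3), (1,4), (1,5)]
arrival = 42

t=12: at (4,2)
t=17: at (3,2) after W
t=22: at (2,2) after W
t=27: at (1,2) after W
t=32: at (1,3) after N
t=37: at (1,4) after N
t=42: at (1,5) after N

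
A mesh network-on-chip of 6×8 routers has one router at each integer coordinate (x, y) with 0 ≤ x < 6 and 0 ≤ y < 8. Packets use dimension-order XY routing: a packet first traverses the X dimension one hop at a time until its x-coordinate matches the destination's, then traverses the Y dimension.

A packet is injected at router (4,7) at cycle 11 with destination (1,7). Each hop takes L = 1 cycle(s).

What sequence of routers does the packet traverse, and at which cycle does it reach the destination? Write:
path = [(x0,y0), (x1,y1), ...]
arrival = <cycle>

path = [(4,7), (3,7), (2,7), (1,7)]
arrival = 14

  0. router=(4,7) cycle=11 (inject)
  1. router=(3,7) cycle=12 dir=W
  2. router=(2,7) cycle=13 dir=W
  3. router=(1,7) cycle=14 dir=W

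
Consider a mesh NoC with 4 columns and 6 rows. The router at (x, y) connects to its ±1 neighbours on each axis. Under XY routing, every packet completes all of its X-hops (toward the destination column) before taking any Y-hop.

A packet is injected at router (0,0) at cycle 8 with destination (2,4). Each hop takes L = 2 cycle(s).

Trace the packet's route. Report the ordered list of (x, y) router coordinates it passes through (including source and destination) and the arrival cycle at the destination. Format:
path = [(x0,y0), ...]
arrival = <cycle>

#0 — 0,0 | c8
#1 — 1,0 | c10 | E
#2 — 2,0 | c12 | E
#3 — 2,1 | c14 | N
#4 — 2,2 | c16 | N
#5 — 2,3 | c18 | N
#6 — 2,4 | c20 | N

path = [(0,0), (1,0), (2,0), (2,1), (2,2), (2,3), (2,4)]
arrival = 20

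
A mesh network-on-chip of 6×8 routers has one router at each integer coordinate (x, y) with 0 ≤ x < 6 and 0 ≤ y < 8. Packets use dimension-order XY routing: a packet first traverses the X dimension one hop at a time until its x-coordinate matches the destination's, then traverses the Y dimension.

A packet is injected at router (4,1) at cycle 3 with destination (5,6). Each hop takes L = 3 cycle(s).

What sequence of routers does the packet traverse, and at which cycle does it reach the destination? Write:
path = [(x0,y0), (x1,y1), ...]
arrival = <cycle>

hop 0: (4,1) @ cyc 3
hop 1: (5,1) @ cyc 6  [E]
hop 2: (5,2) @ cyc 9  [N]
hop 3: (5,3) @ cyc 12  [N]
hop 4: (5,4) @ cyc 15  [N]
hop 5: (5,5) @ cyc 18  [N]
hop 6: (5,6) @ cyc 21  [N]

path = [(4,1), (5,1), (5,2), (5,3), (5,4), (5,5), (5,6)]
arrival = 21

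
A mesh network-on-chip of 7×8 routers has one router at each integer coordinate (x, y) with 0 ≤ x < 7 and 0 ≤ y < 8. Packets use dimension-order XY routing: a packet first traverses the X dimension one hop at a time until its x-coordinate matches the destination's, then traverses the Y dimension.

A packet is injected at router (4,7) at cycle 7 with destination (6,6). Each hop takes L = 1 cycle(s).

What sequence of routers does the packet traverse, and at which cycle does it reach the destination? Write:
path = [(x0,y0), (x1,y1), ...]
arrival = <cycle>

[0] x=4 y=7 t=7
[1] x=5 y=7 t=8 →E
[2] x=6 y=7 t=9 →E
[3] x=6 y=6 t=10 →S

path = [(4,7), (5,7), (6,7), (6,6)]
arrival = 10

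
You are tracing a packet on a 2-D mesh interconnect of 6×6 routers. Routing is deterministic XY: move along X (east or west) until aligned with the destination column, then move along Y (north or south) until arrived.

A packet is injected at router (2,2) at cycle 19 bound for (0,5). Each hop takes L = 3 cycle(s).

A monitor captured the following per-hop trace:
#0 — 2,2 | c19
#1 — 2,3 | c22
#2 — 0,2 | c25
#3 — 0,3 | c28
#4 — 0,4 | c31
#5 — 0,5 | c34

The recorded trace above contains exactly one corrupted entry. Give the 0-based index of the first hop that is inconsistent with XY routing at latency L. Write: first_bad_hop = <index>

check 1→ d=(0,1) cyc+3: BAD: Y-move but x=2≠0

first_bad_hop = 1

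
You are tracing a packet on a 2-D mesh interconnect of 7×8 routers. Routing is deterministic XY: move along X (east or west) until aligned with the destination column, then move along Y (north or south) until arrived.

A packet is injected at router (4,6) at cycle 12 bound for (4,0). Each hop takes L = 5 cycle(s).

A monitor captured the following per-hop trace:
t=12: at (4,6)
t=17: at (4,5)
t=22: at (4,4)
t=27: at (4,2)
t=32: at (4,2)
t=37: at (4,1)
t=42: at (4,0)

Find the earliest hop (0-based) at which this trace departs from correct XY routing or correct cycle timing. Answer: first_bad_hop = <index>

first_bad_hop = 3

check 1→ d=(0,-1) cyc+5: ok
check 2→ d=(0,-1) cyc+5: ok
check 3→ d=(0,-2) cyc+5: BAD: non-unit step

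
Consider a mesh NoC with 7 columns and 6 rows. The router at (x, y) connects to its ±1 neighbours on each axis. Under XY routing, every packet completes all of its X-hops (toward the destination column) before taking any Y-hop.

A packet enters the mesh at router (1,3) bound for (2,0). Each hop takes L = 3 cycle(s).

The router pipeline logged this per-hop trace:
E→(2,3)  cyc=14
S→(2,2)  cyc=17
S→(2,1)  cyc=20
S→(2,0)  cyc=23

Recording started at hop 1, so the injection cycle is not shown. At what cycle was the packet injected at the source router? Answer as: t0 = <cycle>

t0 = 11

The first recorded entry is hop 1 at cycle 14.
t0 = cyc[1] − L = 14 − 3 = 11.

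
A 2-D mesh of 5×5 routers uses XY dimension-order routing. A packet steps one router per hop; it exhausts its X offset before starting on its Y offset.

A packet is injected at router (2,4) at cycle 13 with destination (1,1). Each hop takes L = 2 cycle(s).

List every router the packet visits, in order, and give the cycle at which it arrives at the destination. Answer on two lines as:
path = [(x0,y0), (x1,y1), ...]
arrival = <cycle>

path = [(2,4), (1,4), (1,3), (1,2), (1,1)]
arrival = 21

#0 — 2,4 | c13
#1 — 1,4 | c15 | W
#2 — 1,3 | c17 | S
#3 — 1,2 | c19 | S
#4 — 1,1 | c21 | S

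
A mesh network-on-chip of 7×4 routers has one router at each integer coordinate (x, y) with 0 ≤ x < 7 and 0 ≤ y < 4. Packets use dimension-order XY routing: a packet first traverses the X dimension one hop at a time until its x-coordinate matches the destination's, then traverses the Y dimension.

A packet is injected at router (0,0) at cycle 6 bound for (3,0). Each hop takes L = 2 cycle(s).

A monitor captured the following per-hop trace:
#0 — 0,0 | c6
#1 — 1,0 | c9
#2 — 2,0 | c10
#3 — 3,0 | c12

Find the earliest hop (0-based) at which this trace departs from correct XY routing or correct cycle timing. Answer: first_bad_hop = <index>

first_bad_hop = 1

hop 1: step (+1,+0), +3 cyc — BAD: Δcyc=3≠L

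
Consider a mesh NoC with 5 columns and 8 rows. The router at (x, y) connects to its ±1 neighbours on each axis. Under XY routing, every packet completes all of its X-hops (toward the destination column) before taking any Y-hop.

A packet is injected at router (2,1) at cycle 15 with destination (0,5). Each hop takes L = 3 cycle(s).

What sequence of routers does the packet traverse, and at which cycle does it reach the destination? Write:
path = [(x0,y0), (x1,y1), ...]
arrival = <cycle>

path = [(2,1), (1,1), (0,1), (0,2), (0,3), (0,4), (0,5)]
arrival = 33

  0. router=(2,1) cycle=15 (inject)
  1. router=(1,1) cycle=18 dir=W
  2. router=(0,1) cycle=21 dir=W
  3. router=(0,2) cycle=24 dir=N
  4. router=(0,3) cycle=27 dir=N
  5. router=(0,4) cycle=30 dir=N
  6. router=(0,5) cycle=33 dir=N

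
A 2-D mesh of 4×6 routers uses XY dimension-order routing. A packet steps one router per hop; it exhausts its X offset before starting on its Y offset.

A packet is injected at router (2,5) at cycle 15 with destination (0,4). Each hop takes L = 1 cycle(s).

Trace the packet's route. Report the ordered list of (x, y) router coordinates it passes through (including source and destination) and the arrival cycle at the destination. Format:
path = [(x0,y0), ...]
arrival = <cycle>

  0. router=(2,5) cycle=15 (inject)
  1. router=(1,5) cycle=16 dir=W
  2. router=(0,5) cycle=17 dir=W
  3. router=(0,4) cycle=18 dir=S

path = [(2,5), (1,5), (0,5), (0,4)]
arrival = 18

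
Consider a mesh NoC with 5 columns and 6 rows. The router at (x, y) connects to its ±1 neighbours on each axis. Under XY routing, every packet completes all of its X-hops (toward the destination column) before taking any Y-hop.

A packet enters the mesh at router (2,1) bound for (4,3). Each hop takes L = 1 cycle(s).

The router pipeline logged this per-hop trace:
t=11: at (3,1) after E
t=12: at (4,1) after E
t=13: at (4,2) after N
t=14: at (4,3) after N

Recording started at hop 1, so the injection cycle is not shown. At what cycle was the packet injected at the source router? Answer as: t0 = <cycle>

cyc[1] = 11 and cyc[k] = t0 + k·L for every k.
Therefore t0 = 11 − L = 10.

t0 = 10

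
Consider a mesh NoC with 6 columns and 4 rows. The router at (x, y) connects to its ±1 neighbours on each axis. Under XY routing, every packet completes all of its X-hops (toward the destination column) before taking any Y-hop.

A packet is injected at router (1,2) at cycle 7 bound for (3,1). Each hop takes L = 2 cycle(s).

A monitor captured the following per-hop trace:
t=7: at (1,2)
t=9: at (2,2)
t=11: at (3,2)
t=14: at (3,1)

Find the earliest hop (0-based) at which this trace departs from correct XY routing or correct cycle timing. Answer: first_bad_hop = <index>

check 1→ d=(1,0) cyc+2: ok
check 2→ d=(1,0) cyc+2: ok
check 3→ d=(0,-1) cyc+3: BAD: Δcyc=3≠L

first_bad_hop = 3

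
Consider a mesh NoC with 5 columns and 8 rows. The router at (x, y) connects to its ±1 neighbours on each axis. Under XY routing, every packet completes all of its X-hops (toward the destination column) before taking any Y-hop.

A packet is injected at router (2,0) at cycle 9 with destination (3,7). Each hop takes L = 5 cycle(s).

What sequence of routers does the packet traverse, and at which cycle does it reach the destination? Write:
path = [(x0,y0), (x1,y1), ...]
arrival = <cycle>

path = [(2,0), (3,0), (3,1), (3,2), (3,3), (3,4), (3,5), (3,6), (3,7)]
arrival = 49

src (2,0)  cyc=9
E→(3,0)  cyc=14
N→(3,1)  cyc=19
N→(3,2)  cyc=24
N→(3,3)  cyc=29
N→(3,4)  cyc=34
N→(3,5)  cyc=39
N→(3,6)  cyc=44
N→(3,7)  cyc=49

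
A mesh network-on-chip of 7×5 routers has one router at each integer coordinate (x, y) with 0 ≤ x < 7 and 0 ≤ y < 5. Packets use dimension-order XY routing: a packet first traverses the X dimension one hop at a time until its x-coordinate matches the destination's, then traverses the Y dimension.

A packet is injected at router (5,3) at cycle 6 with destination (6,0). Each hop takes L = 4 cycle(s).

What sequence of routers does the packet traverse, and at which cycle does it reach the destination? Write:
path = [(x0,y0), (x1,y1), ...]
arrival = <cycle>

path = [(5,3), (6,3), (6,2), (6,1), (6,0)]
arrival = 22

hop 0: (5,3) @ cyc 6
hop 1: (6,3) @ cyc 10  [E]
hop 2: (6,2) @ cyc 14  [S]
hop 3: (6,1) @ cyc 18  [S]
hop 4: (6,0) @ cyc 22  [S]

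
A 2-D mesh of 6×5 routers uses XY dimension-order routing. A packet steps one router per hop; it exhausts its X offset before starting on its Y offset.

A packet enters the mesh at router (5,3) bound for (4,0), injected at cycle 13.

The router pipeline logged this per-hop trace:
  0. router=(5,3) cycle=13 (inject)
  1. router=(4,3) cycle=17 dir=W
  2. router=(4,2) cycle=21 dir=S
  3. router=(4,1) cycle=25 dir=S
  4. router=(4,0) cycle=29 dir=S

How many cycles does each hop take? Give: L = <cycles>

L = 4

From hop 0 (13) to hop 1 (17): +4 cycles.
That increment is L by definition: L = 4.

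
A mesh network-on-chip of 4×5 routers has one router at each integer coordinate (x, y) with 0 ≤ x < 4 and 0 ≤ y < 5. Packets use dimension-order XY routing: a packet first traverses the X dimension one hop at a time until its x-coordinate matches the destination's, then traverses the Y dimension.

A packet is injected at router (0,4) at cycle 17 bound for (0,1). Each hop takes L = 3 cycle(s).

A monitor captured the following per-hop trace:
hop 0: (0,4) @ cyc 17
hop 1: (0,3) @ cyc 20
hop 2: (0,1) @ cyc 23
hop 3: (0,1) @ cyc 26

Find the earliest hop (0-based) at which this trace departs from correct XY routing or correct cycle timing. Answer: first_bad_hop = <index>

  1: Δx=+0 Δy=-1 Δt=3 [ok]
  2: Δx=+0 Δy=-2 Δt=3 [BAD: non-unit step]

first_bad_hop = 2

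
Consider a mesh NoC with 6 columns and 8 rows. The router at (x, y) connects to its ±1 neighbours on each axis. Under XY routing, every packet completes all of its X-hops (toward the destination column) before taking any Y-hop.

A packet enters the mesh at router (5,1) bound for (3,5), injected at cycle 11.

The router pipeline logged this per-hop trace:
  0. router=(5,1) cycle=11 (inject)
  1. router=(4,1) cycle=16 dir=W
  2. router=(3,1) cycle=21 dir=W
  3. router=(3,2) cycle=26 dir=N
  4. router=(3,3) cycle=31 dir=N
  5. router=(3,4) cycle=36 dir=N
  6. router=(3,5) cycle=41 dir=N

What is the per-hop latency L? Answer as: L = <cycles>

L = 5

From hop 0 (11) to hop 1 (16): +5 cycles.
One hop costs L cycles, so L = 5.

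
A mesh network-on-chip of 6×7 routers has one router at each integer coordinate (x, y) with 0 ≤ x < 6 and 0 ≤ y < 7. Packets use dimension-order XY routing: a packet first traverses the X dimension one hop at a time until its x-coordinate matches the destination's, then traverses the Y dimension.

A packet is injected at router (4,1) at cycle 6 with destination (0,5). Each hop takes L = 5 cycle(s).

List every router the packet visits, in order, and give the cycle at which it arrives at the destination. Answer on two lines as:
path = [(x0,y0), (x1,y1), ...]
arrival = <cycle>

hop 0: (4,1) @ cyc 6
hop 1: (3,1) @ cyc 11  [W]
hop 2: (2,1) @ cyc 16  [W]
hop 3: (1,1) @ cyc 21  [W]
hop 4: (0,1) @ cyc 26  [W]
hop 5: (0,2) @ cyc 31  [N]
hop 6: (0,3) @ cyc 36  [N]
hop 7: (0,4) @ cyc 41  [N]
hop 8: (0,5) @ cyc 46  [N]

path = [(4,1), (3,1), (2,1), (1,1), (0,1), (0,2), (0,3), (0,4), (0,5)]
arrival = 46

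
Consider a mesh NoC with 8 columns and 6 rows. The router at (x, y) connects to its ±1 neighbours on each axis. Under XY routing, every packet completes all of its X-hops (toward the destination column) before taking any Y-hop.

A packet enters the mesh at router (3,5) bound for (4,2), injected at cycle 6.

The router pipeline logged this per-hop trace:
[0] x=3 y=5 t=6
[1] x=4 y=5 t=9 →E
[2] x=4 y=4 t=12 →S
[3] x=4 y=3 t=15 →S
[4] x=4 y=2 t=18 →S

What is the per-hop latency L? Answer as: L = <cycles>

cyc[1] − cyc[0] = 9 − 6 = 3.
One hop costs L cycles, so L = 3.

L = 3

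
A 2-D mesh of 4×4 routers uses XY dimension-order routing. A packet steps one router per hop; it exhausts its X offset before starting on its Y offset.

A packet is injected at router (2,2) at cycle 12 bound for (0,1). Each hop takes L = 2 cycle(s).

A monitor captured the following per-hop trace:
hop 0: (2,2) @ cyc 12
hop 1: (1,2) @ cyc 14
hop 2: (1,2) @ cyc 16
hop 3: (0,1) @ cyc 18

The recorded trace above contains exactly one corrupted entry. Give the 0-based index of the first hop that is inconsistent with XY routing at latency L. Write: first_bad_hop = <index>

check 1→ d=(-1,0) cyc+2: ok
check 2→ d=(0,0) cyc+2: BAD: non-unit step

first_bad_hop = 2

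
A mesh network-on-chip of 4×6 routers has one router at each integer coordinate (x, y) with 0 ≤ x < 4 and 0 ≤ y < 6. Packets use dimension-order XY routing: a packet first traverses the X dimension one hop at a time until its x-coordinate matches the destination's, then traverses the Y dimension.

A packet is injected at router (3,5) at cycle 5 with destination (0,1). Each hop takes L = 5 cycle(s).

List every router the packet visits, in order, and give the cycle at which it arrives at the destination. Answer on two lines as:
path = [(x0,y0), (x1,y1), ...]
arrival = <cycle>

path = [(3,5), (2,5), (1,5), (0,5), (0,4), (0,3), (0,2), (0,1)]
arrival = 40

[0] x=3 y=5 t=5
[1] x=2 y=5 t=10 →W
[2] x=1 y=5 t=15 →W
[3] x=0 y=5 t=20 →W
[4] x=0 y=4 t=25 →S
[5] x=0 y=3 t=30 →S
[6] x=0 y=2 t=35 →S
[7] x=0 y=1 t=40 →S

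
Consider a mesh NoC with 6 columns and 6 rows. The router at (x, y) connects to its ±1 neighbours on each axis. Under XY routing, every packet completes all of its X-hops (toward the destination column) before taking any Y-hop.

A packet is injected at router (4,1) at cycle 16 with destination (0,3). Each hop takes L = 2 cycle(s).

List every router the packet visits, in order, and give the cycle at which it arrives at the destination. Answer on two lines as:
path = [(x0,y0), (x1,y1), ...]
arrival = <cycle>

src (4,1)  cyc=16
W→(3,1)  cyc=18
W→(2,1)  cyc=20
W→(1,1)  cyc=22
W→(0,1)  cyc=24
N→(0,2)  cyc=26
N→(0,3)  cyc=28

path = [(4,1), (3,1), (2,1), (1,1), (0,1), (0,2), (0,3)]
arrival = 28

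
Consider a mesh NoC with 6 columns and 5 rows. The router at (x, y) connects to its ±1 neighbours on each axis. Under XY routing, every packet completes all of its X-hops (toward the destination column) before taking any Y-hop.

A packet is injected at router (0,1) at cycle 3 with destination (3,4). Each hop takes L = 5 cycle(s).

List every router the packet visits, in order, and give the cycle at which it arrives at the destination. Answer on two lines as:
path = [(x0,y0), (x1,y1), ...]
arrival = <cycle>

path = [(0,1), (1,1), (2,1), (3,1), (3,2), (3,3), (3,4)]
arrival = 33

src (0,1)  cyc=3
E→(1,1)  cyc=8
E→(2,1)  cyc=13
E→(3,1)  cyc=18
N→(3,2)  cyc=23
N→(3,3)  cyc=28
N→(3,4)  cyc=33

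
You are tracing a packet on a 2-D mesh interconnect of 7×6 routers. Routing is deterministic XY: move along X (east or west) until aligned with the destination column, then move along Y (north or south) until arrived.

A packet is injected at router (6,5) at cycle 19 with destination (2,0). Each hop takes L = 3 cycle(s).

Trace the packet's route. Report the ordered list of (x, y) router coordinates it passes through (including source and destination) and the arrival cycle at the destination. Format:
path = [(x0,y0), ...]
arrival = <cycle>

[0] x=6 y=5 t=19
[1] x=5 y=5 t=22 →W
[2] x=4 y=5 t=25 →W
[3] x=3 y=5 t=28 →W
[4] x=2 y=5 t=31 →W
[5] x=2 y=4 t=34 →S
[6] x=2 y=3 t=37 →S
[7] x=2 y=2 t=40 →S
[8] x=2 y=1 t=43 →S
[9] x=2 y=0 t=46 →S

path = [(6,5), (5,5), (4,5), (3,5), (2,5), (2,4), (2,3), (2,2), (2,1), (2,0)]
arrival = 46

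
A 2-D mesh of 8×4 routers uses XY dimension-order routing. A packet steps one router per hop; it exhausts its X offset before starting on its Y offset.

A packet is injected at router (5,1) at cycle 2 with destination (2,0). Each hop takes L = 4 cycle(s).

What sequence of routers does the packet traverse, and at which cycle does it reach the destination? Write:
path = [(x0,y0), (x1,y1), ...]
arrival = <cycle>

path = [(5,1), (4,1), (3,1), (2,1), (2,0)]
arrival = 18

t=2: at (5,1)
t=6: at (4,1) after W
t=10: at (3,1) after W
t=14: at (2,1) after W
t=18: at (2,0) after S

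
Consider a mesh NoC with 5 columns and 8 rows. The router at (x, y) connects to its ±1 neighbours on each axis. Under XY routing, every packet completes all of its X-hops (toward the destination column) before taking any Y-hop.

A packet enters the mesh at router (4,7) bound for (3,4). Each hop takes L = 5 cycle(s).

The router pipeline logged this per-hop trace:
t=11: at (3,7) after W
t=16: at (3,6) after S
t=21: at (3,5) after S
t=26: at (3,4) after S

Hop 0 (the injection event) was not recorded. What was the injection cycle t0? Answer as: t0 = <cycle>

t0 = 6

At hop 1 the cycle is 11; in general cyc_k = t0 + kL.
So t0 = 11 − 1·5 = 6.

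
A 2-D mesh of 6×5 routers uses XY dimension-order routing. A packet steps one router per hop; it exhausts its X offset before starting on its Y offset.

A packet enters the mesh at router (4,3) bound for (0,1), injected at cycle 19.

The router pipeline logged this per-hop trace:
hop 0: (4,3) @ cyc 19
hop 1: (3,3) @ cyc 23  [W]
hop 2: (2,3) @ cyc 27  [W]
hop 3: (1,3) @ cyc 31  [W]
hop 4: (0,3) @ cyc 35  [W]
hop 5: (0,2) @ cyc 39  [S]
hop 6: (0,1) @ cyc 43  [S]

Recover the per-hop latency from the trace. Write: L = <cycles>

L = 4

Δcyc across hop 0→1: 23 − 19 = 4.
Per-hop latency L = Δcyc = 4.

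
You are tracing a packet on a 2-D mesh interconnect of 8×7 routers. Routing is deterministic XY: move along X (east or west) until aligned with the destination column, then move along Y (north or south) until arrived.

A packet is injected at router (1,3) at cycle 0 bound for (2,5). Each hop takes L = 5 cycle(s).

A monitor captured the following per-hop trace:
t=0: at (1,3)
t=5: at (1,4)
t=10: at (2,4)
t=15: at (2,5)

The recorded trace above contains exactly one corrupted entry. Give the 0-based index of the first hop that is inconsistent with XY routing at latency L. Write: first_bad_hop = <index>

first_bad_hop = 1

[1] (+0,+1) / 5c ⇒ BAD: Y-move but x=1≠2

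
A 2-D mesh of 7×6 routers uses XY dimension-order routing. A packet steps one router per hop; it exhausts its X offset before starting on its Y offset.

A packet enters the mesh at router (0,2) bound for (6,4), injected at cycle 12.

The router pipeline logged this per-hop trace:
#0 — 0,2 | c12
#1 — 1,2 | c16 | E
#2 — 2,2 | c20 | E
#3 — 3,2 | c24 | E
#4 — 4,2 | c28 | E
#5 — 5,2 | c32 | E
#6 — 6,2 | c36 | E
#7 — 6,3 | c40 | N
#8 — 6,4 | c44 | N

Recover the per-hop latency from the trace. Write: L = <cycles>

L = 4

Δcyc across hop 0→1: 16 − 12 = 4.
Per-hop latency L = Δcyc = 4.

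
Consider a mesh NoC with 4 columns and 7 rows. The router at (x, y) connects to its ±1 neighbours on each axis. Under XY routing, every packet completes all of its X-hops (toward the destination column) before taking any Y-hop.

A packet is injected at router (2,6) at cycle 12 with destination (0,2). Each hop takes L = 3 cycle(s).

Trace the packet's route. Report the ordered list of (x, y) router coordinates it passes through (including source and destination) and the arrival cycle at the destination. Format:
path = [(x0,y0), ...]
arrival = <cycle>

path = [(2,6), (1,6), (0,6), (0,5), (0,4), (0,3), (0,2)]
arrival = 30

#0 — 2,6 | c12
#1 — 1,6 | c15 | W
#2 — 0,6 | c18 | W
#3 — 0,5 | c21 | S
#4 — 0,4 | c24 | S
#5 — 0,3 | c27 | S
#6 — 0,2 | c30 | S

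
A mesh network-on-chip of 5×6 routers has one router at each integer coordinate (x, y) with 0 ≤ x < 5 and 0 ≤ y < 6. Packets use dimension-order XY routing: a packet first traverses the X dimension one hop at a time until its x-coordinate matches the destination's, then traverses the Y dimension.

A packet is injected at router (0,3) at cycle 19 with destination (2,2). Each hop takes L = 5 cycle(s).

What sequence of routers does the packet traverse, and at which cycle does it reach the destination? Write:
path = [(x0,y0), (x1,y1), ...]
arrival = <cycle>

path = [(0,3), (1,3), (2,3), (2,2)]
arrival = 34

  0. router=(0,3) cycle=19 (inject)
  1. router=(1,3) cycle=24 dir=E
  2. router=(2,3) cycle=29 dir=E
  3. router=(2,2) cycle=34 dir=S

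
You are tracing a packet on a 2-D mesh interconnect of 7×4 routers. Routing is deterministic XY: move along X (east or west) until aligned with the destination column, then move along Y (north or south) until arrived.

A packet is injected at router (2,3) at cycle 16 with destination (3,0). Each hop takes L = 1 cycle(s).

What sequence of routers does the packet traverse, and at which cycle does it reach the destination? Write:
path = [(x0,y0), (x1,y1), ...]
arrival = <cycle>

t=16: at (2,3)
t=17: at (3,3) after E
t=18: at (3,2) after S
t=19: at (3,1) after S
t=20: at (3,0) after S

path = [(2,3), (3,3), (3,2), (3,1), (3,0)]
arrival = 20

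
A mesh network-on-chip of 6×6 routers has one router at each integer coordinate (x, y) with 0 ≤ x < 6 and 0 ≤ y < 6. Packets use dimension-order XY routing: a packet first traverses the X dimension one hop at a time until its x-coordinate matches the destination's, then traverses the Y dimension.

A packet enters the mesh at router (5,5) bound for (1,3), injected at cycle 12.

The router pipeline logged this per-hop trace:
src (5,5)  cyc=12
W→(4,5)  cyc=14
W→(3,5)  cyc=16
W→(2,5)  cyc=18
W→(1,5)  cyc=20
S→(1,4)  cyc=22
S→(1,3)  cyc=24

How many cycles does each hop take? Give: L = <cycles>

From hop 0 (12) to hop 1 (14): +2 cycles.
Each hop adds L, hence L = 2.

L = 2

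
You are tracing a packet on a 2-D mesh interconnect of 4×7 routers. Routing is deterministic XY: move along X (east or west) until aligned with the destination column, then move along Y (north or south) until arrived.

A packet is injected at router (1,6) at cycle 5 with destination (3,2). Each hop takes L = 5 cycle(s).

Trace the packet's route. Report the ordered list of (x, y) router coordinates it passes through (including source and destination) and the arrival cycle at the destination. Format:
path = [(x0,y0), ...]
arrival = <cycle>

path = [(1,6), (2,6), (3,6), (3,5), (3,4), (3,3), (3,2)]
arrival = 35

[0] x=1 y=6 t=5
[1] x=2 y=6 t=10 →E
[2] x=3 y=6 t=15 →E
[3] x=3 y=5 t=20 →S
[4] x=3 y=4 t=25 →S
[5] x=3 y=3 t=30 →S
[6] x=3 y=2 t=35 →S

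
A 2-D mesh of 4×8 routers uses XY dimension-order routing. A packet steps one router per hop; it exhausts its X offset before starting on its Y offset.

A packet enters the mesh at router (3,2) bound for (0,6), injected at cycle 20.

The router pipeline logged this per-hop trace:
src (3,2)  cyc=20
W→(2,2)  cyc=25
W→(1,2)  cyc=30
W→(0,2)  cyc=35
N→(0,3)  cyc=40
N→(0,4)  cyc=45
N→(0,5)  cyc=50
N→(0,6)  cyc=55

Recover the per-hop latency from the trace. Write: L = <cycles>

L = 5

From hop 0 (20) to hop 1 (25): +5 cycles.
One hop costs L cycles, so L = 5.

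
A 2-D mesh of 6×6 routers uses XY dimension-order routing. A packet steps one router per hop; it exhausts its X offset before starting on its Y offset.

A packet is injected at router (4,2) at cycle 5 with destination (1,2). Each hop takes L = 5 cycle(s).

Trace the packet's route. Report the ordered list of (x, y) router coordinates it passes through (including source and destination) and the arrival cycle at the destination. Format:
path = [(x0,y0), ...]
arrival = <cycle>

  0. router=(4,2) cycle=5 (inject)
  1. router=(3,2) cycle=10 dir=W
  2. router=(2,2) cycle=15 dir=W
  3. router=(1,2) cycle=20 dir=W

path = [(4,2), (3,2), (2,2), (1,2)]
arrival = 20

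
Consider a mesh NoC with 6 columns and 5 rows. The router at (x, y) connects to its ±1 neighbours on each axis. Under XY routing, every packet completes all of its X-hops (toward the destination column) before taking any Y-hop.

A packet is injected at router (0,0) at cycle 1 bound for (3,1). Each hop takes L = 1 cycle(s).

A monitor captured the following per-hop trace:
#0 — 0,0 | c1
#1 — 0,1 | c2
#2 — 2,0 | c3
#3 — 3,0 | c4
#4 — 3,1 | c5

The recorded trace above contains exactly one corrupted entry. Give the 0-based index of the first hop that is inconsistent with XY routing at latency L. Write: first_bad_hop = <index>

hop 1: step (+0,+1), +1 cyc — BAD: Y-move but x=0≠3

first_bad_hop = 1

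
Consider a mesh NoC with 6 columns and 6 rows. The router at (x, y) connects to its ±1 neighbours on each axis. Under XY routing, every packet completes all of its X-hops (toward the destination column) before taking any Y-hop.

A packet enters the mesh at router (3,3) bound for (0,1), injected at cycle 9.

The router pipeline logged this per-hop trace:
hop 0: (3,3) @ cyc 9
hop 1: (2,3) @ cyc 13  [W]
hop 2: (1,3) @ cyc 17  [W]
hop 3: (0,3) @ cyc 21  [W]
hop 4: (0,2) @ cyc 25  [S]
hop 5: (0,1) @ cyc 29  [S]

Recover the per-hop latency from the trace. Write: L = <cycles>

L = 4

Between hops 0 and 1 the cycle counter advances 13 − 9 = 4.
One hop costs L cycles, so L = 4.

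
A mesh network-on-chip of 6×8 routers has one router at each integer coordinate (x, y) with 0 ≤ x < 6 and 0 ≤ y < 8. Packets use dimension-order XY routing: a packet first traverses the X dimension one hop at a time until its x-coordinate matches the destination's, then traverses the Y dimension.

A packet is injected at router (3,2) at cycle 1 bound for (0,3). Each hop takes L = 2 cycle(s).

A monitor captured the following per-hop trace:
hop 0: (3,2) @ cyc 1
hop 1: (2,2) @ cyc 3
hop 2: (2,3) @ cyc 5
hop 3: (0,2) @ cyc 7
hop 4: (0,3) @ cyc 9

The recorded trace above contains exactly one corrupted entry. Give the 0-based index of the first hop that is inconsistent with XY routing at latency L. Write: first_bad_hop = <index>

first_bad_hop = 2

  1: Δx=-1 Δy=+0 Δt=2 [ok]
  2: Δx=+0 Δy=+1 Δt=2 [BAD: Y-move but x=2≠0]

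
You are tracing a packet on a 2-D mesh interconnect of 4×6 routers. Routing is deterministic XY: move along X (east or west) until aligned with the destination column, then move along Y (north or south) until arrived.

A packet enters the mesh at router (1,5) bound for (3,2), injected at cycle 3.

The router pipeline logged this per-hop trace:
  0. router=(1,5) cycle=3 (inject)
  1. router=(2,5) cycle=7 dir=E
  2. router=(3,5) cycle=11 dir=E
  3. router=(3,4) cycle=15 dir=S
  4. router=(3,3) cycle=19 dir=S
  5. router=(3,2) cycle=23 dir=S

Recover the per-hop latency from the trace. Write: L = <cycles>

From hop 0 (3) to hop 1 (7): +4 cycles.
One hop costs L cycles, so L = 4.

L = 4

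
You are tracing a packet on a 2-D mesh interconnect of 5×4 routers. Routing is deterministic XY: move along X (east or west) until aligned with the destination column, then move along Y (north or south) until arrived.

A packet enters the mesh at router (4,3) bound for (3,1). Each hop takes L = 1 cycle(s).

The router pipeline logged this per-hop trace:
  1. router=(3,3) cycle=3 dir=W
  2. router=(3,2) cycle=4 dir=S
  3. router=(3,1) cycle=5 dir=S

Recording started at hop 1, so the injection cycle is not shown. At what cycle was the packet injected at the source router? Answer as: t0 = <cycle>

The first recorded entry is hop 1 at cycle 3.
Therefore t0 = 3 − L = 2.

t0 = 2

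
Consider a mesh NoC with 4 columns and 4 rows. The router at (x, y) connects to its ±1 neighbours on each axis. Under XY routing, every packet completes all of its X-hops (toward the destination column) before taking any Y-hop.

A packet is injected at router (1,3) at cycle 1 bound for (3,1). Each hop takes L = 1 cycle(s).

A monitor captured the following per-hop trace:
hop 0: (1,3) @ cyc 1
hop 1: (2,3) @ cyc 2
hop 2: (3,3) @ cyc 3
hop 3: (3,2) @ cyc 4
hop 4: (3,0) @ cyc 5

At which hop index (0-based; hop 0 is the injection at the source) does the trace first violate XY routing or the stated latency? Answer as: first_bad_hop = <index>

first_bad_hop = 4

hop 1: step (+1,+0), +1 cyc — ok
hop 2: step (+1,+0), +1 cyc — ok
hop 3: step (+0,-1), +1 cyc — ok
hop 4: step (+0,-2), +1 cyc — BAD: non-unit step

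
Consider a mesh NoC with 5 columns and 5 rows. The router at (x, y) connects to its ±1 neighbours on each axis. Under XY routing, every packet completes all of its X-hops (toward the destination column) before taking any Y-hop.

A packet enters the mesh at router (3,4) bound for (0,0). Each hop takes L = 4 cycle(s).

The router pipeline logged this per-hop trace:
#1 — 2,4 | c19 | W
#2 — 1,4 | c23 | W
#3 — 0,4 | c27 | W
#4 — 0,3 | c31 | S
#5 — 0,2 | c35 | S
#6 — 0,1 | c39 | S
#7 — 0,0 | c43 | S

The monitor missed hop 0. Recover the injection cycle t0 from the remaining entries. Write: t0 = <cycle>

t0 = 15

Hop 1 reached at cycle 19; hop k is at t0 + k·L.
t0 = cyc[1] − L = 19 − 4 = 15.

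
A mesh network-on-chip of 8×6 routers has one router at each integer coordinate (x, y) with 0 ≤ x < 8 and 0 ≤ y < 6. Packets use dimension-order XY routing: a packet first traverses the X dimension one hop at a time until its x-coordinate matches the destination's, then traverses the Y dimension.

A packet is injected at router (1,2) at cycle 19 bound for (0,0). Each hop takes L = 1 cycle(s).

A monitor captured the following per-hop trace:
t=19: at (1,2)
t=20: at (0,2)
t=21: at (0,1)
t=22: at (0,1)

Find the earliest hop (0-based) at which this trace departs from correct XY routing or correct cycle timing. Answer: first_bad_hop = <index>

check 1→ d=(-1,0) cyc+1: ok
check 2→ d=(0,-1) cyc+1: ok
check 3→ d=(0,0) cyc+1: BAD: non-unit step

first_bad_hop = 3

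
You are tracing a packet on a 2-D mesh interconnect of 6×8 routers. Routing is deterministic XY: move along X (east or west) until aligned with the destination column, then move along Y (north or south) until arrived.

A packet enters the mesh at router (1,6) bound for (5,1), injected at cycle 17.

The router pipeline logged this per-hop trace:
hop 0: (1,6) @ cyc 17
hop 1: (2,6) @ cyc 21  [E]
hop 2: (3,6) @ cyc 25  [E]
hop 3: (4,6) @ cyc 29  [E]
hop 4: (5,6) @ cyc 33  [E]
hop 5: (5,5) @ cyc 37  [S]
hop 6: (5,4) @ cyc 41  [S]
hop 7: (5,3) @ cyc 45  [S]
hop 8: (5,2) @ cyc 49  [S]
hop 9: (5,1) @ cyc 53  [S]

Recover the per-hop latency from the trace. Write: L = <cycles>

L = 4

cyc[1] − cyc[0] = 21 − 17 = 4.
Each hop adds L, hence L = 4.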